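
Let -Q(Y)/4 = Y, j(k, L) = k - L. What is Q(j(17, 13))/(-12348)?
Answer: 4/3087 ≈ 0.0012958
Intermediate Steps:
Q(Y) = -4*Y
Q(j(17, 13))/(-12348) = -4*(17 - 1*13)/(-12348) = -4*(17 - 13)*(-1/12348) = -4*4*(-1/12348) = -16*(-1/12348) = 4/3087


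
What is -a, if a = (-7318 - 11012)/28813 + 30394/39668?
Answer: -74313941/571477042 ≈ -0.13004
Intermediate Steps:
a = 74313941/571477042 (a = -18330*1/28813 + 30394*(1/39668) = -18330/28813 + 15197/19834 = 74313941/571477042 ≈ 0.13004)
-a = -1*74313941/571477042 = -74313941/571477042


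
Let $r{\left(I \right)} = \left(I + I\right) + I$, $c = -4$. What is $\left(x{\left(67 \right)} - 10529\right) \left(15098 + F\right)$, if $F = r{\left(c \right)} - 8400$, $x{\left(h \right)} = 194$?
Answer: $-69099810$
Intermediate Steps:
$r{\left(I \right)} = 3 I$ ($r{\left(I \right)} = 2 I + I = 3 I$)
$F = -8412$ ($F = 3 \left(-4\right) - 8400 = -12 - 8400 = -8412$)
$\left(x{\left(67 \right)} - 10529\right) \left(15098 + F\right) = \left(194 - 10529\right) \left(15098 - 8412\right) = \left(-10335\right) 6686 = -69099810$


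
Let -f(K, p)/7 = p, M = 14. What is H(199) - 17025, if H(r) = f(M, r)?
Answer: -18418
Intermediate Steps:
f(K, p) = -7*p
H(r) = -7*r
H(199) - 17025 = -7*199 - 17025 = -1393 - 17025 = -18418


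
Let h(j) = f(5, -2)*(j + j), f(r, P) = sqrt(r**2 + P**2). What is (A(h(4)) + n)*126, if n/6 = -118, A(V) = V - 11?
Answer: -90594 + 1008*sqrt(29) ≈ -85166.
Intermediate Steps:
f(r, P) = sqrt(P**2 + r**2)
h(j) = 2*j*sqrt(29) (h(j) = sqrt((-2)**2 + 5**2)*(j + j) = sqrt(4 + 25)*(2*j) = sqrt(29)*(2*j) = 2*j*sqrt(29))
A(V) = -11 + V
n = -708 (n = 6*(-118) = -708)
(A(h(4)) + n)*126 = ((-11 + 2*4*sqrt(29)) - 708)*126 = ((-11 + 8*sqrt(29)) - 708)*126 = (-719 + 8*sqrt(29))*126 = -90594 + 1008*sqrt(29)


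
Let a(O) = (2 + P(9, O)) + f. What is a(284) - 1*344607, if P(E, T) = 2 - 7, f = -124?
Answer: -344734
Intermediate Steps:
P(E, T) = -5
a(O) = -127 (a(O) = (2 - 5) - 124 = -3 - 124 = -127)
a(284) - 1*344607 = -127 - 1*344607 = -127 - 344607 = -344734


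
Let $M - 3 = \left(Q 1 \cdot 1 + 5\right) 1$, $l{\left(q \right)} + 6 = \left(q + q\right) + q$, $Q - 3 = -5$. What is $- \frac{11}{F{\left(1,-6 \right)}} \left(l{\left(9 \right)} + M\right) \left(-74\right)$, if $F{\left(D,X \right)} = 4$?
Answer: $\frac{10989}{2} \approx 5494.5$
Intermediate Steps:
$Q = -2$ ($Q = 3 - 5 = -2$)
$l{\left(q \right)} = -6 + 3 q$ ($l{\left(q \right)} = -6 + \left(\left(q + q\right) + q\right) = -6 + \left(2 q + q\right) = -6 + 3 q$)
$M = 6$ ($M = 3 + \left(\left(-2\right) 1 \cdot 1 + 5\right) 1 = 3 + \left(\left(-2\right) 1 + 5\right) 1 = 3 + \left(-2 + 5\right) 1 = 3 + 3 \cdot 1 = 3 + 3 = 6$)
$- \frac{11}{F{\left(1,-6 \right)}} \left(l{\left(9 \right)} + M\right) \left(-74\right) = - \frac{11}{4} \left(\left(-6 + 3 \cdot 9\right) + 6\right) \left(-74\right) = \left(-11\right) \frac{1}{4} \left(\left(-6 + 27\right) + 6\right) \left(-74\right) = - \frac{11 \left(21 + 6\right) \left(-74\right)}{4} = - \frac{11 \cdot 27 \left(-74\right)}{4} = \left(- \frac{11}{4}\right) \left(-1998\right) = \frac{10989}{2}$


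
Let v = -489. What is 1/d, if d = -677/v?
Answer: 489/677 ≈ 0.72230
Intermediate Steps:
d = 677/489 (d = -677/(-489) = -677*(-1/489) = 677/489 ≈ 1.3845)
1/d = 1/(677/489) = 489/677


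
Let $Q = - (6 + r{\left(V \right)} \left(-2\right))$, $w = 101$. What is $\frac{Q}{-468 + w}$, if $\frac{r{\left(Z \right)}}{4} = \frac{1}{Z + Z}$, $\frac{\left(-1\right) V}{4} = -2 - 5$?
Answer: $\frac{41}{2569} \approx 0.01596$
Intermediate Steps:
$V = 28$ ($V = - 4 \left(-2 - 5\right) = \left(-4\right) \left(-7\right) = 28$)
$r{\left(Z \right)} = \frac{2}{Z}$ ($r{\left(Z \right)} = \frac{4}{Z + Z} = \frac{4}{2 Z} = 4 \frac{1}{2 Z} = \frac{2}{Z}$)
$Q = - \frac{41}{7}$ ($Q = - (6 + \frac{2}{28} \left(-2\right)) = - (6 + 2 \cdot \frac{1}{28} \left(-2\right)) = - (6 + \frac{1}{14} \left(-2\right)) = - (6 - \frac{1}{7}) = \left(-1\right) \frac{41}{7} = - \frac{41}{7} \approx -5.8571$)
$\frac{Q}{-468 + w} = - \frac{41}{7 \left(-468 + 101\right)} = - \frac{41}{7 \left(-367\right)} = \left(- \frac{41}{7}\right) \left(- \frac{1}{367}\right) = \frac{41}{2569}$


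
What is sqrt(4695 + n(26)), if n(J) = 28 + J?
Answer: sqrt(4749) ≈ 68.913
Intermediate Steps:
sqrt(4695 + n(26)) = sqrt(4695 + (28 + 26)) = sqrt(4695 + 54) = sqrt(4749)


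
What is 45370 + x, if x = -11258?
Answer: 34112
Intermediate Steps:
45370 + x = 45370 - 11258 = 34112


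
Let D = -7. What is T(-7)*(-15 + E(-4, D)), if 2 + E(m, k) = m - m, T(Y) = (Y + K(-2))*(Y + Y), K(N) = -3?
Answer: -2380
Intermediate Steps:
T(Y) = 2*Y*(-3 + Y) (T(Y) = (Y - 3)*(Y + Y) = (-3 + Y)*(2*Y) = 2*Y*(-3 + Y))
E(m, k) = -2 (E(m, k) = -2 + (m - m) = -2 + 0 = -2)
T(-7)*(-15 + E(-4, D)) = (2*(-7)*(-3 - 7))*(-15 - 2) = (2*(-7)*(-10))*(-17) = 140*(-17) = -2380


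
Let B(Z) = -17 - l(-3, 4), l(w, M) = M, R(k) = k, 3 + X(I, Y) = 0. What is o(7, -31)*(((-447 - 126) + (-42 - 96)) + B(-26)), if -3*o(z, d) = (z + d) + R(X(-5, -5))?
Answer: -6588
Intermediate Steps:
X(I, Y) = -3 (X(I, Y) = -3 + 0 = -3)
B(Z) = -21 (B(Z) = -17 - 1*4 = -17 - 4 = -21)
o(z, d) = 1 - d/3 - z/3 (o(z, d) = -((z + d) - 3)/3 = -((d + z) - 3)/3 = -(-3 + d + z)/3 = 1 - d/3 - z/3)
o(7, -31)*(((-447 - 126) + (-42 - 96)) + B(-26)) = (1 - ⅓*(-31) - ⅓*7)*(((-447 - 126) + (-42 - 96)) - 21) = (1 + 31/3 - 7/3)*((-573 - 138) - 21) = 9*(-711 - 21) = 9*(-732) = -6588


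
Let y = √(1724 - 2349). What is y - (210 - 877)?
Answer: 667 + 25*I ≈ 667.0 + 25.0*I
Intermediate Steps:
y = 25*I (y = √(-625) = 25*I ≈ 25.0*I)
y - (210 - 877) = 25*I - (210 - 877) = 25*I - 1*(-667) = 25*I + 667 = 667 + 25*I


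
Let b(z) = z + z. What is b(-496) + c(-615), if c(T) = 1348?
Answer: 356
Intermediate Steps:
b(z) = 2*z
b(-496) + c(-615) = 2*(-496) + 1348 = -992 + 1348 = 356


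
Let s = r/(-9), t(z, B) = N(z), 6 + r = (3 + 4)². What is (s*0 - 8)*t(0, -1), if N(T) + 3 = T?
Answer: 24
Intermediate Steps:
N(T) = -3 + T
r = 43 (r = -6 + (3 + 4)² = -6 + 7² = -6 + 49 = 43)
t(z, B) = -3 + z
s = -43/9 (s = 43/(-9) = 43*(-⅑) = -43/9 ≈ -4.7778)
(s*0 - 8)*t(0, -1) = (-43/9*0 - 8)*(-3 + 0) = (0 - 8)*(-3) = -8*(-3) = 24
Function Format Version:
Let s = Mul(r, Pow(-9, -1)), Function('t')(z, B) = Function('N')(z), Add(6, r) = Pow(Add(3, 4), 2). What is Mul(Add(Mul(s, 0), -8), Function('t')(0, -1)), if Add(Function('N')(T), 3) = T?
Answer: 24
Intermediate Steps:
Function('N')(T) = Add(-3, T)
r = 43 (r = Add(-6, Pow(Add(3, 4), 2)) = Add(-6, Pow(7, 2)) = Add(-6, 49) = 43)
Function('t')(z, B) = Add(-3, z)
s = Rational(-43, 9) (s = Mul(43, Pow(-9, -1)) = Mul(43, Rational(-1, 9)) = Rational(-43, 9) ≈ -4.7778)
Mul(Add(Mul(s, 0), -8), Function('t')(0, -1)) = Mul(Add(Mul(Rational(-43, 9), 0), -8), Add(-3, 0)) = Mul(Add(0, -8), -3) = Mul(-8, -3) = 24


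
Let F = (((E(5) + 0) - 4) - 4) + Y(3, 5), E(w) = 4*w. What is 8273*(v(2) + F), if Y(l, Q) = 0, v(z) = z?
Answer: 115822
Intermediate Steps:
F = 12 (F = (((4*5 + 0) - 4) - 4) + 0 = (((20 + 0) - 4) - 4) + 0 = ((20 - 4) - 4) + 0 = (16 - 4) + 0 = 12 + 0 = 12)
8273*(v(2) + F) = 8273*(2 + 12) = 8273*14 = 115822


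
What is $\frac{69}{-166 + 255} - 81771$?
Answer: $- \frac{7277550}{89} \approx -81770.0$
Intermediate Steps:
$\frac{69}{-166 + 255} - 81771 = \frac{69}{89} - 81771 = - \frac{7277550}{89}$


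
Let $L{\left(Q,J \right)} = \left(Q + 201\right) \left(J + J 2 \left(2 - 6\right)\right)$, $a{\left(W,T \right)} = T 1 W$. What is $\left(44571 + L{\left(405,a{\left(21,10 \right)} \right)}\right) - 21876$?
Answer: $-868125$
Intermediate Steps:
$a{\left(W,T \right)} = T W$
$L{\left(Q,J \right)} = - 7 J \left(201 + Q\right)$ ($L{\left(Q,J \right)} = \left(201 + Q\right) \left(J + 2 J \left(2 - 6\right)\right) = \left(201 + Q\right) \left(J + 2 J \left(-4\right)\right) = \left(201 + Q\right) \left(J - 8 J\right) = \left(201 + Q\right) \left(- 7 J\right) = - 7 J \left(201 + Q\right)$)
$\left(44571 + L{\left(405,a{\left(21,10 \right)} \right)}\right) - 21876 = \left(44571 - 7 \cdot 10 \cdot 21 \left(201 + 405\right)\right) - 21876 = \left(44571 - 1470 \cdot 606\right) - 21876 = \left(44571 - 890820\right) - 21876 = -846249 - 21876 = -868125$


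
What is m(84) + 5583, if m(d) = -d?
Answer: 5499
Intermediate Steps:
m(84) + 5583 = -1*84 + 5583 = -84 + 5583 = 5499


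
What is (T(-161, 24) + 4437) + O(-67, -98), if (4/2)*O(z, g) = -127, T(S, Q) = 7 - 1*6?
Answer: 8749/2 ≈ 4374.5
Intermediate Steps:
T(S, Q) = 1 (T(S, Q) = 7 - 6 = 1)
O(z, g) = -127/2 (O(z, g) = (½)*(-127) = -127/2)
(T(-161, 24) + 4437) + O(-67, -98) = (1 + 4437) - 127/2 = 4438 - 127/2 = 8749/2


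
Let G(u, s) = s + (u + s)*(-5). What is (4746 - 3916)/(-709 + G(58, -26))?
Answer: -166/179 ≈ -0.92737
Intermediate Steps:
G(u, s) = -5*u - 4*s (G(u, s) = s + (s + u)*(-5) = s + (-5*s - 5*u) = -5*u - 4*s)
(4746 - 3916)/(-709 + G(58, -26)) = (4746 - 3916)/(-709 + (-5*58 - 4*(-26))) = 830/(-709 + (-290 + 104)) = 830/(-709 - 186) = 830/(-895) = 830*(-1/895) = -166/179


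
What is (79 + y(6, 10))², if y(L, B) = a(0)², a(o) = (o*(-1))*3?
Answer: 6241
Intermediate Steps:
a(o) = -3*o (a(o) = -o*3 = -3*o)
y(L, B) = 0 (y(L, B) = (-3*0)² = 0² = 0)
(79 + y(6, 10))² = (79 + 0)² = 79² = 6241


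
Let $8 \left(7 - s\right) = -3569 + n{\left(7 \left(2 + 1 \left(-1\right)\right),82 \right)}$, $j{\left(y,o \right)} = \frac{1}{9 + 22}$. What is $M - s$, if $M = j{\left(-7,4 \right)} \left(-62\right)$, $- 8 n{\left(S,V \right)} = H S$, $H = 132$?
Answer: $- \frac{7513}{16} \approx -469.56$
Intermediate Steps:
$j{\left(y,o \right)} = \frac{1}{31}$
$n{\left(S,V \right)} = - \frac{33 S}{2}$ ($n{\left(S,V \right)} = - \frac{132 S}{8} = - \frac{33 S}{2}$)
$M = -2$ ($M = \frac{1}{31} \left(-62\right) = -2$)
$s = \frac{7481}{16}$ ($s = 7 - \frac{-3569 - \frac{33 \cdot 7 \left(2 + 1 \left(-1\right)\right)}{2}}{8} = 7 - \frac{-3569 - \frac{33 \cdot 7 \left(2 - 1\right)}{2}}{8} = 7 - \frac{-3569 - \frac{33 \cdot 7 \cdot 1}{2}}{8} = 7 - \frac{-3569 - \frac{231}{2}}{8} = 7 - - \frac{7369}{16} = 7 + \frac{7369}{16} = \frac{7481}{16} \approx 467.56$)
$M - s = -2 - \frac{7481}{16} = - \frac{7513}{16}$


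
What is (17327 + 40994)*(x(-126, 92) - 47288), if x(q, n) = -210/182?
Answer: -35853359639/13 ≈ -2.7580e+9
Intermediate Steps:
x(q, n) = -15/13 (x(q, n) = -210*1/182 = -15/13)
(17327 + 40994)*(x(-126, 92) - 47288) = (17327 + 40994)*(-15/13 - 47288) = 58321*(-614759/13) = -35853359639/13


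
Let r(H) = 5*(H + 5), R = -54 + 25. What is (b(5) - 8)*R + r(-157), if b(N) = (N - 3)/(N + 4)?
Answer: -4810/9 ≈ -534.44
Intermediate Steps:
R = -29
b(N) = (-3 + N)/(4 + N)
r(H) = 25 + 5*H (r(H) = 5*(5 + H) = 25 + 5*H)
(b(5) - 8)*R + r(-157) = ((-3 + 5)/(4 + 5) - 8)*(-29) + (25 + 5*(-157)) = (2/9 - 8)*(-29) + (25 - 785) = ((⅑)*2 - 8)*(-29) - 760 = (2/9 - 8)*(-29) - 760 = -70/9*(-29) - 760 = 2030/9 - 760 = -4810/9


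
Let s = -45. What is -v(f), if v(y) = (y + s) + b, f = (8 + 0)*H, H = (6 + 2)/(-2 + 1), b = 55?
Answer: 54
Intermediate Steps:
H = -8 (H = 8/(-1) = 8*(-1) = -8)
f = -64 (f = (8 + 0)*(-8) = 8*(-8) = -64)
v(y) = 10 + y (v(y) = (y - 45) + 55 = (-45 + y) + 55 = 10 + y)
-v(f) = -(10 - 64) = -1*(-54) = 54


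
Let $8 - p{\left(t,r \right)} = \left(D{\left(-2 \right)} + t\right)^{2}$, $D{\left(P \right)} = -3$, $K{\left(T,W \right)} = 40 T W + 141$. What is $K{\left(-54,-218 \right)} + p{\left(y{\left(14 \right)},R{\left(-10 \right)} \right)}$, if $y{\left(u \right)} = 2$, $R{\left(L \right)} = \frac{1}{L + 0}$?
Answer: $471028$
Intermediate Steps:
$R{\left(L \right)} = \frac{1}{L}$
$K{\left(T,W \right)} = 141 + 40 T W$ ($K{\left(T,W \right)} = 40 T W + 141 = 141 + 40 T W$)
$p{\left(t,r \right)} = 8 - \left(-3 + t\right)^{2}$
$K{\left(-54,-218 \right)} + p{\left(y{\left(14 \right)},R{\left(-10 \right)} \right)} = \left(141 + 40 \left(-54\right) \left(-218\right)\right) + \left(8 - \left(-3 + 2\right)^{2}\right) = \left(141 + 470880\right) + \left(8 - \left(-1\right)^{2}\right) = 471021 + \left(8 - 1\right) = 471021 + 7 = 471028$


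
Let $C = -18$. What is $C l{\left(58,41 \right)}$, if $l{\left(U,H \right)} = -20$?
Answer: $360$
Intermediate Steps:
$C l{\left(58,41 \right)} = \left(-18\right) \left(-20\right) = 360$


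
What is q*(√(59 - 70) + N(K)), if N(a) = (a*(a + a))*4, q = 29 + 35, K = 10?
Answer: 51200 + 64*I*√11 ≈ 51200.0 + 212.26*I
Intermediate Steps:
q = 64
N(a) = 8*a² (N(a) = (a*(2*a))*4 = (2*a²)*4 = 8*a²)
q*(√(59 - 70) + N(K)) = 64*(√(59 - 70) + 8*10²) = 64*(√(-11) + 8*100) = 64*(I*√11 + 800) = 64*(800 + I*√11) = 51200 + 64*I*√11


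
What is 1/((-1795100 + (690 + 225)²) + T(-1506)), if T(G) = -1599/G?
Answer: -502/480852717 ≈ -1.0440e-6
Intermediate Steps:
1/((-1795100 + (690 + 225)²) + T(-1506)) = 1/((-1795100 + (690 + 225)²) - 1599/(-1506)) = 1/((-1795100 + 915²) - 1599*(-1/1506)) = 1/((-1795100 + 837225) + 533/502) = 1/(-957875 + 533/502) = 1/(-480852717/502) = -502/480852717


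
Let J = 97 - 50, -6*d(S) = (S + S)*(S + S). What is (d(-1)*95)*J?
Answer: -8930/3 ≈ -2976.7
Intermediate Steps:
d(S) = -2*S²/3 (d(S) = -(S + S)*(S + S)/6 = -2*S*2*S/6 = -2*S²/3)
J = 47
(d(-1)*95)*J = (-⅔*(-1)²*95)*47 = (-⅔*1*95)*47 = -⅔*95*47 = -190/3*47 = -8930/3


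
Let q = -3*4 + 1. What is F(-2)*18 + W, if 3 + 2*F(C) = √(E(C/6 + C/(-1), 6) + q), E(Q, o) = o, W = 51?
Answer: 24 + 9*I*√5 ≈ 24.0 + 20.125*I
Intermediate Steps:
q = -11 (q = -12 + 1 = -11)
F(C) = -3/2 + I*√5/2 (F(C) = -3/2 + √(6 - 11)/2 = -3/2 + √(-5)/2 = -3/2 + (I*√5)/2 = -3/2 + I*√5/2)
F(-2)*18 + W = (-3/2 + I*√5/2)*18 + 51 = (-27 + 9*I*√5) + 51 = 24 + 9*I*√5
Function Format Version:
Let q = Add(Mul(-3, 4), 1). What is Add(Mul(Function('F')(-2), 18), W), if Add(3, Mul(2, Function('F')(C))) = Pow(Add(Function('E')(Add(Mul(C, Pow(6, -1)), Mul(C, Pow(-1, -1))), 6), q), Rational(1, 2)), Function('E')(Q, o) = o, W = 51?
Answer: Add(24, Mul(9, I, Pow(5, Rational(1, 2)))) ≈ Add(24.000, Mul(20.125, I))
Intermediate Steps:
q = -11 (q = Add(-12, 1) = -11)
Function('F')(C) = Add(Rational(-3, 2), Mul(Rational(1, 2), I, Pow(5, Rational(1, 2)))) (Function('F')(C) = Add(Rational(-3, 2), Mul(Rational(1, 2), Pow(Add(6, -11), Rational(1, 2)))) = Add(Rational(-3, 2), Mul(Rational(1, 2), Pow(-5, Rational(1, 2)))) = Add(Rational(-3, 2), Mul(Rational(1, 2), Mul(I, Pow(5, Rational(1, 2))))) = Add(Rational(-3, 2), Mul(Rational(1, 2), I, Pow(5, Rational(1, 2)))))
Add(Mul(Function('F')(-2), 18), W) = Add(Mul(Add(Rational(-3, 2), Mul(Rational(1, 2), I, Pow(5, Rational(1, 2)))), 18), 51) = Add(Add(-27, Mul(9, I, Pow(5, Rational(1, 2)))), 51) = Add(24, Mul(9, I, Pow(5, Rational(1, 2))))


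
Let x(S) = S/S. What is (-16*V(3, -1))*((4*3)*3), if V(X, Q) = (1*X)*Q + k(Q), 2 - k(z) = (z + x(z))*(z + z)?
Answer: 576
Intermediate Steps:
x(S) = 1
k(z) = 2 - 2*z*(1 + z) (k(z) = 2 - (z + 1)*(z + z) = 2 - (1 + z)*2*z = 2 - 2*z*(1 + z))
V(X, Q) = 2 - 2*Q - 2*Q**2 + Q*X (V(X, Q) = (1*X)*Q + (2 - 2*Q - 2*Q**2) = X*Q + (2 - 2*Q - 2*Q**2) = Q*X + (2 - 2*Q - 2*Q**2) = 2 - 2*Q - 2*Q**2 + Q*X)
(-16*V(3, -1))*((4*3)*3) = (-16*(2 - 2*(-1) - 2*(-1)**2 - 1*3))*((4*3)*3) = (-16*(2 + 2 - 2*1 - 3))*(12*3) = -16*(2 + 2 - 2 - 3)*36 = -16*(-1)*36 = 16*36 = 576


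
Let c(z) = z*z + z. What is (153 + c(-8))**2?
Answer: 43681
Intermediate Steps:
c(z) = z + z**2 (c(z) = z**2 + z = z + z**2)
(153 + c(-8))**2 = (153 - 8*(1 - 8))**2 = (153 - 8*(-7))**2 = (153 + 56)**2 = 209**2 = 43681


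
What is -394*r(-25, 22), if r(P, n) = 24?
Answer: -9456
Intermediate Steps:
-394*r(-25, 22) = -394*24 = -9456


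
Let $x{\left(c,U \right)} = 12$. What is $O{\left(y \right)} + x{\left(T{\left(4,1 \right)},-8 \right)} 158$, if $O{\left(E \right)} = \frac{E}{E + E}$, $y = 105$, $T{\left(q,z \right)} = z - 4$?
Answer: $\frac{3793}{2} \approx 1896.5$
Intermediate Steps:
$T{\left(q,z \right)} = -4 + z$
$O{\left(E \right)} = \frac{1}{2}$ ($O{\left(E \right)} = \frac{E}{2 E} = \frac{1}{2 E} E = \frac{1}{2}$)
$O{\left(y \right)} + x{\left(T{\left(4,1 \right)},-8 \right)} 158 = \frac{1}{2} + 12 \cdot 158 = \frac{1}{2} + 1896 = \frac{3793}{2}$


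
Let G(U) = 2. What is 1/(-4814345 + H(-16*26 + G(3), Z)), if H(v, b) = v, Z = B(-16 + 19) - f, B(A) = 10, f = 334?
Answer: -1/4814759 ≈ -2.0769e-7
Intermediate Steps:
Z = -324 (Z = 10 - 1*334 = 10 - 334 = -324)
1/(-4814345 + H(-16*26 + G(3), Z)) = 1/(-4814345 + (-16*26 + 2)) = 1/(-4814345 + (-416 + 2)) = 1/(-4814345 - 414) = 1/(-4814759) = -1/4814759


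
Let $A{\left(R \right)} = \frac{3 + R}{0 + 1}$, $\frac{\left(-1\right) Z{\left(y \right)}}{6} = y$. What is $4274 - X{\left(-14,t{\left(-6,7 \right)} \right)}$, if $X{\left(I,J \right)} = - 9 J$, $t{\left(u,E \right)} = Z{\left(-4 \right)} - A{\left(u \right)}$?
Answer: $4517$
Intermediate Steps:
$Z{\left(y \right)} = - 6 y$
$A{\left(R \right)} = 3 + R$ ($A{\left(R \right)} = \frac{3 + R}{1} = \left(3 + R\right) 1 = 3 + R$)
$t{\left(u,E \right)} = 21 - u$ ($t{\left(u,E \right)} = \left(-6\right) \left(-4\right) - \left(3 + u\right) = 24 - \left(3 + u\right) = 21 - u$)
$4274 - X{\left(-14,t{\left(-6,7 \right)} \right)} = 4274 - - 9 \left(21 - -6\right) = 4274 - - 9 \left(21 + 6\right) = 4274 - \left(-9\right) 27 = 4274 - -243 = 4274 + 243 = 4517$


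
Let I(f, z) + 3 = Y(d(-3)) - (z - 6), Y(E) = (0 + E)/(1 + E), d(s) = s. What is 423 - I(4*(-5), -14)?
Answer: 809/2 ≈ 404.50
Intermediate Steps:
Y(E) = E/(1 + E)
I(f, z) = 9/2 - z (I(f, z) = -3 + (-3/(1 - 3) - (z - 6)) = -3 + (-3/(-2) - (-6 + z)) = -3 + (-3*(-½) + (6 - z)) = -3 + (3/2 + (6 - z)) = -3 + (15/2 - z) = 9/2 - z)
423 - I(4*(-5), -14) = 423 - (9/2 - 1*(-14)) = 423 - (9/2 + 14) = 423 - 1*37/2 = 423 - 37/2 = 809/2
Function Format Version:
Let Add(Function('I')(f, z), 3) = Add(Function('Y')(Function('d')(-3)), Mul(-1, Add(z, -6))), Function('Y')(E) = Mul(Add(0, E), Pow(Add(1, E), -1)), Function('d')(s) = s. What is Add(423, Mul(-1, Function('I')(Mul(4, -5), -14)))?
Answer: Rational(809, 2) ≈ 404.50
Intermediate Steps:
Function('Y')(E) = Mul(E, Pow(Add(1, E), -1))
Function('I')(f, z) = Add(Rational(9, 2), Mul(-1, z)) (Function('I')(f, z) = Add(-3, Add(Mul(-3, Pow(Add(1, -3), -1)), Mul(-1, Add(z, -6)))) = Add(-3, Add(Mul(-3, Pow(-2, -1)), Mul(-1, Add(-6, z)))) = Add(-3, Add(Mul(-3, Rational(-1, 2)), Add(6, Mul(-1, z)))) = Add(-3, Add(Rational(3, 2), Add(6, Mul(-1, z)))) = Add(-3, Add(Rational(15, 2), Mul(-1, z))) = Add(Rational(9, 2), Mul(-1, z)))
Add(423, Mul(-1, Function('I')(Mul(4, -5), -14))) = Add(423, Mul(-1, Add(Rational(9, 2), Mul(-1, -14)))) = Add(423, Mul(-1, Add(Rational(9, 2), 14))) = Add(423, Mul(-1, Rational(37, 2))) = Add(423, Rational(-37, 2)) = Rational(809, 2)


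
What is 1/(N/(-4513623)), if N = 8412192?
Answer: -1504541/2804064 ≈ -0.53656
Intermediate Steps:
1/(N/(-4513623)) = 1/(8412192/(-4513623)) = 1/(8412192*(-1/4513623)) = 1/(-2804064/1504541) = -1504541/2804064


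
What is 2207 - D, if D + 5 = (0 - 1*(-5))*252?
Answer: 952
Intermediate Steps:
D = 1255 (D = -5 + (0 - 1*(-5))*252 = -5 + (0 + 5)*252 = -5 + 5*252 = -5 + 1260 = 1255)
2207 - D = 2207 - 1*1255 = 2207 - 1255 = 952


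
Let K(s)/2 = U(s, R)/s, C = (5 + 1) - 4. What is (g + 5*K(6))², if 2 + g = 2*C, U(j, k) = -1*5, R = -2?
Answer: 361/9 ≈ 40.111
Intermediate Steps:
U(j, k) = -5
C = 2 (C = 6 - 4 = 2)
K(s) = -10/s (K(s) = 2*(-5/s) = -10/s)
g = 2 (g = -2 + 2*2 = -2 + 4 = 2)
(g + 5*K(6))² = (2 + 5*(-10/6))² = (2 + 5*(-10*⅙))² = (2 + 5*(-5/3))² = (2 - 25/3)² = (-19/3)² = 361/9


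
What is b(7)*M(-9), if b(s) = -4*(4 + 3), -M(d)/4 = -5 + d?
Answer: -1568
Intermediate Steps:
M(d) = 20 - 4*d (M(d) = -4*(-5 + d) = 20 - 4*d)
b(s) = -28 (b(s) = -4*7 = -28)
b(7)*M(-9) = -28*(20 - 4*(-9)) = -28*(20 + 36) = -28*56 = -1568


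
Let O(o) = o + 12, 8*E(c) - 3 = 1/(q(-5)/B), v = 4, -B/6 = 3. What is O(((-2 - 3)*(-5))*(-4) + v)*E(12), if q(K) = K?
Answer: -693/10 ≈ -69.300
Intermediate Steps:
B = -18 (B = -6*3 = -18)
E(c) = 33/40 (E(c) = 3/8 + 1/(8*((-5/(-18)))) = 3/8 + 1/(8*((-5*(-1/18)))) = 3/8 + 1/(8*(5/18)) = 3/8 + (1/8)*(18/5) = 3/8 + 9/20 = 33/40)
O(o) = 12 + o
O(((-2 - 3)*(-5))*(-4) + v)*E(12) = (12 + (((-2 - 3)*(-5))*(-4) + 4))*(33/40) = (12 + (-5*(-5)*(-4) + 4))*(33/40) = (12 + (25*(-4) + 4))*(33/40) = (12 + (-100 + 4))*(33/40) = (12 - 96)*(33/40) = -84*33/40 = -693/10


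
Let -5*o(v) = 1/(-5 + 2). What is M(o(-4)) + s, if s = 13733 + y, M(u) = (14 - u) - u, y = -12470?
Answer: 19153/15 ≈ 1276.9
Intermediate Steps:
o(v) = 1/15 (o(v) = -1/(5*(-5 + 2)) = -⅕/(-3) = -⅕*(-⅓) = 1/15)
M(u) = 14 - 2*u
s = 1263 (s = 13733 - 12470 = 1263)
M(o(-4)) + s = (14 - 2*1/15) + 1263 = (14 - 2/15) + 1263 = 208/15 + 1263 = 19153/15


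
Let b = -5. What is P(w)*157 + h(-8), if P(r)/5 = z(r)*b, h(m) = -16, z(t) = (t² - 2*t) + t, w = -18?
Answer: -1342366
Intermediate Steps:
z(t) = t² - t
P(r) = -25*r*(-1 + r) (P(r) = 5*((r*(-1 + r))*(-5)) = 5*(-5*r*(-1 + r)) = -25*r*(-1 + r))
P(w)*157 + h(-8) = (25*(-18)*(1 - 1*(-18)))*157 - 16 = (25*(-18)*(1 + 18))*157 - 16 = (25*(-18)*19)*157 - 16 = -8550*157 - 16 = -1342350 - 16 = -1342366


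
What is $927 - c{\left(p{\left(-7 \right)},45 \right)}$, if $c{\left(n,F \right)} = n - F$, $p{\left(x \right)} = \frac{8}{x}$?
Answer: $\frac{6812}{7} \approx 973.14$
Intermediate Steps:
$927 - c{\left(p{\left(-7 \right)},45 \right)} = 927 - \left(\frac{8}{-7} - 45\right) = 927 - \left(8 \left(- \frac{1}{7}\right) - 45\right) = 927 - \left(- \frac{8}{7} - 45\right) = 927 - - \frac{323}{7} = 927 + \frac{323}{7} = \frac{6812}{7}$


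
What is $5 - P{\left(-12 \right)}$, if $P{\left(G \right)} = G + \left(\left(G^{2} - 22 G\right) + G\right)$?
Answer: $-379$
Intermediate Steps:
$P{\left(G \right)} = G^{2} - 20 G$ ($P{\left(G \right)} = G + \left(G^{2} - 21 G\right) = G^{2} - 20 G$)
$5 - P{\left(-12 \right)} = 5 - - 12 \left(-20 - 12\right) = 5 - \left(-12\right) \left(-32\right) = 5 - 384 = -379$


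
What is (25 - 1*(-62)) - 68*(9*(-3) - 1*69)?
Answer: 6615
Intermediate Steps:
(25 - 1*(-62)) - 68*(9*(-3) - 1*69) = (25 + 62) - 68*(-27 - 69) = 87 - 68*(-96) = 87 + 6528 = 6615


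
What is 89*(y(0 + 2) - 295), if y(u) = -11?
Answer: -27234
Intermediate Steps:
89*(y(0 + 2) - 295) = 89*(-11 - 295) = 89*(-306) = -27234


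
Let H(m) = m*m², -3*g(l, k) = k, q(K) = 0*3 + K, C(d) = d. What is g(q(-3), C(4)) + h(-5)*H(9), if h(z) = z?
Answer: -10939/3 ≈ -3646.3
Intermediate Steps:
q(K) = K (q(K) = 0 + K = K)
g(l, k) = -k/3
H(m) = m³
g(q(-3), C(4)) + h(-5)*H(9) = -⅓*4 - 5*9³ = -4/3 - 5*729 = -4/3 - 3645 = -10939/3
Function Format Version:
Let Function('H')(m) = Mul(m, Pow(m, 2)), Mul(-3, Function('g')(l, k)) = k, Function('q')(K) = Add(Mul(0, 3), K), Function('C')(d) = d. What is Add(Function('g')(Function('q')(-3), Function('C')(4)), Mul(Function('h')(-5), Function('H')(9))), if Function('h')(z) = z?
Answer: Rational(-10939, 3) ≈ -3646.3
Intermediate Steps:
Function('q')(K) = K (Function('q')(K) = Add(0, K) = K)
Function('g')(l, k) = Mul(Rational(-1, 3), k)
Function('H')(m) = Pow(m, 3)
Add(Function('g')(Function('q')(-3), Function('C')(4)), Mul(Function('h')(-5), Function('H')(9))) = Add(Mul(Rational(-1, 3), 4), Mul(-5, Pow(9, 3))) = Add(Rational(-4, 3), Mul(-5, 729)) = Add(Rational(-4, 3), -3645) = Rational(-10939, 3)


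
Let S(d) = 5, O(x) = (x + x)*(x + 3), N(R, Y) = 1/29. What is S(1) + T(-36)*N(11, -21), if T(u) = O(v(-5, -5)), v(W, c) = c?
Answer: 165/29 ≈ 5.6897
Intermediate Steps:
N(R, Y) = 1/29
O(x) = 2*x*(3 + x) (O(x) = (2*x)*(3 + x) = 2*x*(3 + x))
T(u) = 20 (T(u) = 2*(-5)*(3 - 5) = 2*(-5)*(-2) = 20)
S(1) + T(-36)*N(11, -21) = 5 + 20*(1/29) = 5 + 20/29 = 165/29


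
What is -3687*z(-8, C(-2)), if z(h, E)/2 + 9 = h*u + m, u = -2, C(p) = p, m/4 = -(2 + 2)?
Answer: 66366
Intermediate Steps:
m = -16 (m = 4*(-(2 + 2)) = 4*(-1*4) = 4*(-4) = -16)
z(h, E) = -50 - 4*h (z(h, E) = -18 + 2*(h*(-2) - 16) = -18 + 2*(-2*h - 16) = -18 + 2*(-16 - 2*h) = -18 + (-32 - 4*h) = -50 - 4*h)
-3687*z(-8, C(-2)) = -3687*(-50 - 4*(-8)) = -3687*(-50 + 32) = -3687*(-18) = 66366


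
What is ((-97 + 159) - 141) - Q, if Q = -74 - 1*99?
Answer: 94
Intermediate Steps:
Q = -173 (Q = -74 - 99 = -173)
((-97 + 159) - 141) - Q = ((-97 + 159) - 141) - 1*(-173) = (62 - 141) + 173 = -79 + 173 = 94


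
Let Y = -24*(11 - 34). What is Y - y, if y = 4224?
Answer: -3672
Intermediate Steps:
Y = 552 (Y = -24*(-23) = 552)
Y - y = 552 - 1*4224 = 552 - 4224 = -3672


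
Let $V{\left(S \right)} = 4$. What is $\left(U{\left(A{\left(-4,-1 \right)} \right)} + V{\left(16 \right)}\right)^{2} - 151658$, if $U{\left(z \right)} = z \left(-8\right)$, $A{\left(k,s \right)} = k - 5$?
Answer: $-145882$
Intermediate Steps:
$A{\left(k,s \right)} = -5 + k$
$U{\left(z \right)} = - 8 z$
$\left(U{\left(A{\left(-4,-1 \right)} \right)} + V{\left(16 \right)}\right)^{2} - 151658 = \left(- 8 \left(-5 - 4\right) + 4\right)^{2} - 151658 = \left(\left(-8\right) \left(-9\right) + 4\right)^{2} - 151658 = \left(72 + 4\right)^{2} - 151658 = 76^{2} - 151658 = 5776 - 151658 = -145882$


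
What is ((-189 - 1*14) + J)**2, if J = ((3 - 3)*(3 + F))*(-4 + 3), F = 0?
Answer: 41209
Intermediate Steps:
J = 0 (J = ((3 - 3)*(3 + 0))*(-4 + 3) = (0*3)*(-1) = 0*(-1) = 0)
((-189 - 1*14) + J)**2 = ((-189 - 1*14) + 0)**2 = ((-189 - 14) + 0)**2 = (-203 + 0)**2 = (-203)**2 = 41209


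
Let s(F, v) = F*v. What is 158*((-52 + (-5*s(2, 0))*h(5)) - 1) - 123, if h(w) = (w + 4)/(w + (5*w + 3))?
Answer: -8497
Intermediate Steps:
h(w) = (4 + w)/(3 + 6*w) (h(w) = (4 + w)/(w + (3 + 5*w)) = (4 + w)/(3 + 6*w))
158*((-52 + (-5*s(2, 0))*h(5)) - 1) - 123 = 158*((-52 + (-10*0)*((4 + 5)/(3*(1 + 2*5)))) - 1) - 123 = 158*((-52 + (-5*0)*((⅓)*9/(1 + 10))) - 1) - 123 = 158*((-52 + 0*((⅓)*9/11)) - 1) - 123 = 158*((-52 + 0*((⅓)*(1/11)*9)) - 1) - 123 = 158*((-52 + 0*(3/11)) - 1) - 123 = 158*((-52 + 0) - 1) - 123 = 158*(-52 - 1) - 123 = 158*(-53) - 123 = -8374 - 123 = -8497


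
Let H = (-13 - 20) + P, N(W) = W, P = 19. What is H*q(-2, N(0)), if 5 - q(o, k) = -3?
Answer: -112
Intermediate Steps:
q(o, k) = 8 (q(o, k) = 5 - 1*(-3) = 5 + 3 = 8)
H = -14 (H = (-13 - 20) + 19 = -33 + 19 = -14)
H*q(-2, N(0)) = -14*8 = -112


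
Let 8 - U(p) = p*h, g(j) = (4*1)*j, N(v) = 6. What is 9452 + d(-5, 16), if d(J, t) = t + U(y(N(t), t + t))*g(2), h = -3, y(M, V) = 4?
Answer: 9628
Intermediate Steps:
g(j) = 4*j
U(p) = 8 + 3*p (U(p) = 8 - p*(-3) = 8 - (-3)*p = 8 + 3*p)
d(J, t) = 160 + t (d(J, t) = t + (8 + 3*4)*(4*2) = t + (8 + 12)*8 = t + 20*8 = t + 160 = 160 + t)
9452 + d(-5, 16) = 9452 + (160 + 16) = 9452 + 176 = 9628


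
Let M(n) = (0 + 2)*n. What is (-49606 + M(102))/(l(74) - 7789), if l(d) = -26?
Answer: 49402/7815 ≈ 6.3214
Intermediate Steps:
M(n) = 2*n
(-49606 + M(102))/(l(74) - 7789) = (-49606 + 2*102)/(-26 - 7789) = (-49606 + 204)/(-7815) = -49402*(-1/7815) = 49402/7815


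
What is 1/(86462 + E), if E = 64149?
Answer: 1/150611 ≈ 6.6396e-6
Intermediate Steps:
1/(86462 + E) = 1/(86462 + 64149) = 1/150611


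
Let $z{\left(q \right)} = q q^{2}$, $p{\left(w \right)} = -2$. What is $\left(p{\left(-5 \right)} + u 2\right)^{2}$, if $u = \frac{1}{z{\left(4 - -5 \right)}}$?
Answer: $\frac{2119936}{531441} \approx 3.989$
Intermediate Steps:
$z{\left(q \right)} = q^{3}$
$u = \frac{1}{729}$ ($u = \frac{1}{\left(4 - -5\right)^{3}} = \frac{1}{\left(4 + 5\right)^{3}} = \frac{1}{9^{3}} = \frac{1}{729} \approx 0.0013717$)
$\left(p{\left(-5 \right)} + u 2\right)^{2} = \left(-2 + \frac{1}{729} \cdot 2\right)^{2} = \left(-2 + \frac{2}{729}\right)^{2} = \left(- \frac{1456}{729}\right)^{2} = \frac{2119936}{531441}$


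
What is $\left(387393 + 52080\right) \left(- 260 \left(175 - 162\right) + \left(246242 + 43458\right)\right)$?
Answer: $125829909360$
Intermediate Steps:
$\left(387393 + 52080\right) \left(- 260 \left(175 - 162\right) + \left(246242 + 43458\right)\right) = 439473 \left(\left(-260\right) 13 + 289700\right) = 439473 \left(-3380 + 289700\right) = 439473 \cdot 286320 = 125829909360$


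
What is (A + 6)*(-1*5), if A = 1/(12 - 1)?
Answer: -335/11 ≈ -30.455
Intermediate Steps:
A = 1/11 ≈ 0.090909
(A + 6)*(-1*5) = (1/11 + 6)*(-1*5) = (67/11)*(-5) = -335/11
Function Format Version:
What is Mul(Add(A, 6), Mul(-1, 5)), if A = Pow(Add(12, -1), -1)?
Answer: Rational(-335, 11) ≈ -30.455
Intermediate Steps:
A = Rational(1, 11) (A = Pow(11, -1) = Rational(1, 11) ≈ 0.090909)
Mul(Add(A, 6), Mul(-1, 5)) = Mul(Add(Rational(1, 11), 6), Mul(-1, 5)) = Mul(Rational(67, 11), -5) = Rational(-335, 11)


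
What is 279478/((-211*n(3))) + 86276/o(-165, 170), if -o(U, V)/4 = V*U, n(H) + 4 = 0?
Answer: 982195267/2959275 ≈ 331.90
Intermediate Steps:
n(H) = -4 (n(H) = -4 + 0 = -4)
o(U, V) = -4*U*V (o(U, V) = -4*V*U = -4*U*V)
279478/((-211*n(3))) + 86276/o(-165, 170) = 279478/((-211*(-4))) + 86276/((-4*(-165)*170)) = 279478/844 + 86276/112200 = 279478*(1/844) + 86276*(1/112200) = 139739/422 + 21569/28050 = 982195267/2959275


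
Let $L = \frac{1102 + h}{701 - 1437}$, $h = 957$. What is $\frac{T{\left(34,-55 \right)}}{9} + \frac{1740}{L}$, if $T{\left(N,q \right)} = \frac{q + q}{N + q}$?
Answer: $- \frac{8338430}{13419} \approx -621.39$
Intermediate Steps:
$T{\left(N,q \right)} = \frac{2 q}{N + q}$
$L = - \frac{2059}{736}$ ($L = \frac{1102 + 957}{701 - 1437} = \frac{2059}{-736} = 2059 \left(- \frac{1}{736}\right) = - \frac{2059}{736} \approx -2.7976$)
$\frac{T{\left(34,-55 \right)}}{9} + \frac{1740}{L} = \frac{2 \left(-55\right) \frac{1}{34 - 55}}{9} + \frac{1740}{- \frac{2059}{736}} = 2 \left(-55\right) \frac{1}{-21} \cdot \frac{1}{9} + 1740 \left(- \frac{736}{2059}\right) = 2 \left(-55\right) \left(- \frac{1}{21}\right) \frac{1}{9} - \frac{44160}{71} = \frac{110}{21} \cdot \frac{1}{9} - \frac{44160}{71} = \frac{110}{189} - \frac{44160}{71} = - \frac{8338430}{13419}$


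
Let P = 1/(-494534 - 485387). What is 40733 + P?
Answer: 39915122092/979921 ≈ 40733.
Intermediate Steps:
P = -1/979921 (P = 1/(-979921) = -1/979921 ≈ -1.0205e-6)
40733 + P = 40733 - 1/979921 = 39915122092/979921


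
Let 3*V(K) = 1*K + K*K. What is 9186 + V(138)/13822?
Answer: 63487643/6911 ≈ 9186.5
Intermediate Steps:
V(K) = K/3 + K²/3 (V(K) = (1*K + K*K)/3 = (K + K²)/3 = K/3 + K²/3)
9186 + V(138)/13822 = 9186 + ((⅓)*138*(1 + 138))/13822 = 9186 + ((⅓)*138*139)*(1/13822) = 9186 + 6394*(1/13822) = 9186 + 3197/6911 = 63487643/6911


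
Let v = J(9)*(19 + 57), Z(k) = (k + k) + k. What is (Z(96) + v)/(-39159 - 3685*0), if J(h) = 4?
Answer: -592/39159 ≈ -0.015118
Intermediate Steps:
Z(k) = 3*k (Z(k) = 2*k + k = 3*k)
v = 304 (v = 4*(19 + 57) = 4*76 = 304)
(Z(96) + v)/(-39159 - 3685*0) = (3*96 + 304)/(-39159 - 3685*0) = (288 + 304)/(-39159 + 0) = 592/(-39159) = 592*(-1/39159) = -592/39159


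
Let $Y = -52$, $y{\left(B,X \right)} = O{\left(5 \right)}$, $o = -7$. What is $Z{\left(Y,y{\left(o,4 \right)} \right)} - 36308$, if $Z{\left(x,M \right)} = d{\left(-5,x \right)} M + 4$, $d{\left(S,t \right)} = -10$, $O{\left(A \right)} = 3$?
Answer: $-36334$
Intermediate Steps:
$y{\left(B,X \right)} = 3$
$Z{\left(x,M \right)} = 4 - 10 M$ ($Z{\left(x,M \right)} = - 10 M + 4 = 4 - 10 M$)
$Z{\left(Y,y{\left(o,4 \right)} \right)} - 36308 = \left(4 - 30\right) - 36308 = -26 - 36308 = -36334$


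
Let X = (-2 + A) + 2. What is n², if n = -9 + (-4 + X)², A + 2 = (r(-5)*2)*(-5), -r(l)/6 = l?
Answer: 8766015129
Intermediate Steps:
r(l) = -6*l
A = -302 (A = -2 + (-6*(-5)*2)*(-5) = -2 + (30*2)*(-5) = -2 + 60*(-5) = -2 - 300 = -302)
X = -302 (X = (-2 - 302) + 2 = -304 + 2 = -302)
n = 93627 (n = -9 + (-4 - 302)² = -9 + (-306)² = -9 + 93636 = 93627)
n² = 93627² = 8766015129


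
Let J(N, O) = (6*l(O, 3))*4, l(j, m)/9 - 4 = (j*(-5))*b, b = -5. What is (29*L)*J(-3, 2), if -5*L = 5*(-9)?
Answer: 3044304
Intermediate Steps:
l(j, m) = 36 + 225*j (l(j, m) = 36 + 9*((j*(-5))*(-5)) = 36 + 9*(-5*j*(-5)) = 36 + 9*(25*j) = 36 + 225*j)
L = 9 (L = -(-9) = -⅕*(-45) = 9)
J(N, O) = 864 + 5400*O (J(N, O) = (6*(36 + 225*O))*4 = (216 + 1350*O)*4 = 864 + 5400*O)
(29*L)*J(-3, 2) = (29*9)*(864 + 5400*2) = 261*(864 + 10800) = 261*11664 = 3044304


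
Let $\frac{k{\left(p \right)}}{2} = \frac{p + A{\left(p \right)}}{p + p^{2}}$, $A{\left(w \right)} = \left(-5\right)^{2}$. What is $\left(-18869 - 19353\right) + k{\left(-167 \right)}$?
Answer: $- \frac{529795284}{13861} \approx -38222.0$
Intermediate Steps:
$A{\left(w \right)} = 25$
$k{\left(p \right)} = \frac{2 \left(25 + p\right)}{p + p^{2}}$ ($k{\left(p \right)} = 2 \frac{p + 25}{p + p^{2}} = 2 \frac{25 + p}{p + p^{2}} = \frac{2 \left(25 + p\right)}{p + p^{2}}$)
$\left(-18869 - 19353\right) + k{\left(-167 \right)} = \left(-18869 - 19353\right) + \frac{2 \left(25 - 167\right)}{\left(-167\right) \left(1 - 167\right)} = -38222 + 2 \left(- \frac{1}{167}\right) \frac{1}{-166} \left(-142\right) = -38222 + 2 \left(- \frac{1}{167}\right) \left(- \frac{1}{166}\right) \left(-142\right) = -38222 - \frac{142}{13861} = - \frac{529795284}{13861}$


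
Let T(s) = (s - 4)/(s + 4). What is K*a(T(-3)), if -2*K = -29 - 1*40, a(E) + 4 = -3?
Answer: -483/2 ≈ -241.50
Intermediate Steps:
T(s) = (-4 + s)/(4 + s)
a(E) = -7 (a(E) = -4 - 3 = -7)
K = 69/2 (K = -(-29 - 1*40)/2 = -(-29 - 40)/2 = -1/2*(-69) = 69/2 ≈ 34.500)
K*a(T(-3)) = (69/2)*(-7) = -483/2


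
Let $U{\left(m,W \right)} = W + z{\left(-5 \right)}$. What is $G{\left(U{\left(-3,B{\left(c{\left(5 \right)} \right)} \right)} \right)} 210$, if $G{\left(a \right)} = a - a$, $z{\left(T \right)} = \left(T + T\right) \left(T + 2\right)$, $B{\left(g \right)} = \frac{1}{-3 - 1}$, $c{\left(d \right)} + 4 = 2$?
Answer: $0$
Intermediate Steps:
$c{\left(d \right)} = -2$ ($c{\left(d \right)} = -4 + 2 = -2$)
$B{\left(g \right)} = - \frac{1}{4}$ ($B{\left(g \right)} = \frac{1}{-4} = - \frac{1}{4}$)
$z{\left(T \right)} = 2 T \left(2 + T\right)$
$U{\left(m,W \right)} = 30 + W$ ($U{\left(m,W \right)} = W + 2 \left(-5\right) \left(2 - 5\right) = W + 2 \left(-5\right) \left(-3\right) = W + 30 = 30 + W$)
$G{\left(a \right)} = 0$
$G{\left(U{\left(-3,B{\left(c{\left(5 \right)} \right)} \right)} \right)} 210 = 0 \cdot 210 = 0$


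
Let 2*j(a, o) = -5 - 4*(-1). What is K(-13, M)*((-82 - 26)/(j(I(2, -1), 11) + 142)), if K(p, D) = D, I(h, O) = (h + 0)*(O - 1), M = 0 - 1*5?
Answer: 1080/283 ≈ 3.8163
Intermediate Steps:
M = -5 (M = 0 - 5 = -5)
I(h, O) = h*(-1 + O)
j(a, o) = -½ (j(a, o) = (-5 - 4*(-1))/2 = (-5 + 4)/2 = (½)*(-1) = -½)
K(-13, M)*((-82 - 26)/(j(I(2, -1), 11) + 142)) = -5*(-82 - 26)/(-½ + 142) = -(-540)/283/2 = -(-540)*2/283 = -5*(-216/283) = 1080/283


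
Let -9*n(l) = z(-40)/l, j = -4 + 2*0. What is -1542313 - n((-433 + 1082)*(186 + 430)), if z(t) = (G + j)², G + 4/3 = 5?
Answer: -49943956891751/32382504 ≈ -1.5423e+6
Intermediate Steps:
j = -4 (j = -4 + 0 = -4)
G = 11/3 (G = -4/3 + 5 = 11/3 ≈ 3.6667)
z(t) = ⅑ (z(t) = (11/3 - 4)² = (-⅓)² = ⅑)
n(l) = -1/(81*l)
-1542313 - n((-433 + 1082)*(186 + 430)) = -1542313 - (-1)/(81*((-433 + 1082)*(186 + 430))) = -1542313 - (-1)/(81*(649*616)) = -1542313 - (-1)/(81*399784) = -1542313 - 1*(-1/32382504) = -1542313 + 1/32382504 = -49943956891751/32382504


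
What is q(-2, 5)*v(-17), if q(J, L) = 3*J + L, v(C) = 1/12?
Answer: -1/12 ≈ -0.083333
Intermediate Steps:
v(C) = 1/12
q(J, L) = L + 3*J
q(-2, 5)*v(-17) = (5 + 3*(-2))*(1/12) = (5 - 6)*(1/12) = -1*1/12 = -1/12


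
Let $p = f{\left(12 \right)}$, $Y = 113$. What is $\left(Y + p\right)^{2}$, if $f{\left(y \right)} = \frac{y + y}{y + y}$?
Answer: $12996$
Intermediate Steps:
$f{\left(y \right)} = 1$ ($f{\left(y \right)} = \frac{2 y}{2 y} = 2 y \frac{1}{2 y} = 1$)
$p = 1$
$\left(Y + p\right)^{2} = \left(113 + 1\right)^{2} = 114^{2} = 12996$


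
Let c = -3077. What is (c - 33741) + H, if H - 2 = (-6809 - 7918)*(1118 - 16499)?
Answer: 226479171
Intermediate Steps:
H = 226515989 (H = 2 + (-6809 - 7918)*(1118 - 16499) = 2 - 14727*(-15381) = 2 + 226515987 = 226515989)
(c - 33741) + H = (-3077 - 33741) + 226515989 = -36818 + 226515989 = 226479171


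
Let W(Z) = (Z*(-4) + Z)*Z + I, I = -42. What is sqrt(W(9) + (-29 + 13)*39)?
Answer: 3*I*sqrt(101) ≈ 30.15*I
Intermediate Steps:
W(Z) = -42 - 3*Z**2 (W(Z) = (Z*(-4) + Z)*Z - 42 = (-4*Z + Z)*Z - 42 = (-3*Z)*Z - 42 = -3*Z**2 - 42 = -42 - 3*Z**2)
sqrt(W(9) + (-29 + 13)*39) = sqrt((-42 - 3*9**2) + (-29 + 13)*39) = sqrt((-42 - 3*81) - 16*39) = sqrt((-42 - 243) - 624) = sqrt(-285 - 624) = sqrt(-909) = 3*I*sqrt(101)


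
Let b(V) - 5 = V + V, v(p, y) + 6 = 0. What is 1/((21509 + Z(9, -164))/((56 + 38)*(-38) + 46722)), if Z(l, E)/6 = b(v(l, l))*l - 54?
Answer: 43150/20807 ≈ 2.0738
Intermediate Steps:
v(p, y) = -6 (v(p, y) = -6 + 0 = -6)
b(V) = 5 + 2*V (b(V) = 5 + (V + V) = 5 + 2*V)
Z(l, E) = -324 - 42*l (Z(l, E) = 6*((5 + 2*(-6))*l - 54) = 6*((5 - 12)*l - 54) = 6*(-7*l - 54) = 6*(-54 - 7*l) = -324 - 42*l)
1/((21509 + Z(9, -164))/((56 + 38)*(-38) + 46722)) = 1/((21509 + (-324 - 42*9))/((56 + 38)*(-38) + 46722)) = 1/((21509 + (-324 - 378))/(94*(-38) + 46722)) = 1/((21509 - 702)/(-3572 + 46722)) = 1/(20807/43150) = 43150/20807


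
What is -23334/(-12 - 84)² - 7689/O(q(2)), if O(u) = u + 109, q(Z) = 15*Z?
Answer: -12350875/213504 ≈ -57.848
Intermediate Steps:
O(u) = 109 + u
-23334/(-12 - 84)² - 7689/O(q(2)) = -23334/(-12 - 84)² - 7689/(109 + 15*2) = -23334/((-96)²) - 7689/(109 + 30) = -23334/9216 - 7689/139 = -23334*1/9216 - 7689*1/139 = -3889/1536 - 7689/139 = -12350875/213504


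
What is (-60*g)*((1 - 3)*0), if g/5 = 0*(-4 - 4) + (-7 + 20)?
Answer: 0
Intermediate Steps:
g = 65 (g = 5*(0*(-4 - 4) + (-7 + 20)) = 5*(0*(-8) + 13) = 5*(0 + 13) = 5*13 = 65)
(-60*g)*((1 - 3)*0) = (-60*65)*((1 - 3)*0) = -(-7800)*0 = -3900*0 = 0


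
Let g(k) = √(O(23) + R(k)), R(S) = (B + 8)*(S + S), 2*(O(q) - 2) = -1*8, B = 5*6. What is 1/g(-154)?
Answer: -I*√11706/11706 ≈ -0.0092426*I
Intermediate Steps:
B = 30
O(q) = -2 (O(q) = 2 + (-1*8)/2 = 2 + (½)*(-8) = 2 - 4 = -2)
R(S) = 76*S (R(S) = (30 + 8)*(S + S) = 38*(2*S) = 76*S)
g(k) = √(-2 + 76*k)
1/g(-154) = 1/(√(-2 + 76*(-154))) = 1/(√(-2 - 11704)) = 1/(√(-11706)) = 1/(I*√11706) = -I*√11706/11706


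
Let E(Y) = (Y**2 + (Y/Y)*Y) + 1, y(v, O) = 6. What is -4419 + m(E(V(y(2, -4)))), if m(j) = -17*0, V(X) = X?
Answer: -4419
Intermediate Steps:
E(Y) = 1 + Y + Y**2 (E(Y) = (Y**2 + 1*Y) + 1 = (Y**2 + Y) + 1 = (Y + Y**2) + 1 = 1 + Y + Y**2)
m(j) = 0
-4419 + m(E(V(y(2, -4)))) = -4419 + 0 = -4419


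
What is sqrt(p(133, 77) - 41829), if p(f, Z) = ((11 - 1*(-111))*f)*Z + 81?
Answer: 7*sqrt(24646) ≈ 1098.9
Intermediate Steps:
p(f, Z) = 81 + 122*Z*f (p(f, Z) = ((11 + 111)*f)*Z + 81 = (122*f)*Z + 81 = 122*Z*f + 81 = 81 + 122*Z*f)
sqrt(p(133, 77) - 41829) = sqrt((81 + 122*77*133) - 41829) = sqrt((81 + 1249402) - 41829) = sqrt(1249483 - 41829) = sqrt(1207654) = 7*sqrt(24646)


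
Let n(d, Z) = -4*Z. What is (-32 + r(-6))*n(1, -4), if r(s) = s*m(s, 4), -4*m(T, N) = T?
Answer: -656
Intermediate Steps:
m(T, N) = -T/4
r(s) = -s**2/4 (r(s) = s*(-s/4) = -s**2/4)
(-32 + r(-6))*n(1, -4) = (-32 - 1/4*(-6)**2)*(-4*(-4)) = (-32 - 1/4*36)*16 = (-32 - 9)*16 = -41*16 = -656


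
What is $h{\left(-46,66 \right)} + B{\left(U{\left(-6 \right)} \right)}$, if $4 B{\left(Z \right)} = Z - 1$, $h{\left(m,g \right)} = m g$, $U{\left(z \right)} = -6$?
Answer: $- \frac{12151}{4} \approx -3037.8$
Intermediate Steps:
$h{\left(m,g \right)} = g m$
$B{\left(Z \right)} = - \frac{1}{4} + \frac{Z}{4}$ ($B{\left(Z \right)} = \frac{Z - 1}{4} = \frac{-1 + Z}{4} = - \frac{1}{4} + \frac{Z}{4}$)
$h{\left(-46,66 \right)} + B{\left(U{\left(-6 \right)} \right)} = 66 \left(-46\right) + \left(- \frac{1}{4} + \frac{1}{4} \left(-6\right)\right) = -3036 - \frac{7}{4} = - \frac{12151}{4}$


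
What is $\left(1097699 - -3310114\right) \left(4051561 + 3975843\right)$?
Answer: $35383295707452$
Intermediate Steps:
$\left(1097699 - -3310114\right) \left(4051561 + 3975843\right) = \left(1097699 + 3310114\right) 8027404 = 4407813 \cdot 8027404 = 35383295707452$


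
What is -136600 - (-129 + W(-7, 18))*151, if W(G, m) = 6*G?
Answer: -110779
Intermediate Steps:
-136600 - (-129 + W(-7, 18))*151 = -136600 - (-129 + 6*(-7))*151 = -136600 - (-129 - 42)*151 = -136600 - (-171)*151 = -136600 - 1*(-25821) = -136600 + 25821 = -110779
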